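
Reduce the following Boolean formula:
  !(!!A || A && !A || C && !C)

!(!!A || A && !A || C && !C)
= !(A || A && !A || C && !C)
= !(A || A && !A)
= !A

!A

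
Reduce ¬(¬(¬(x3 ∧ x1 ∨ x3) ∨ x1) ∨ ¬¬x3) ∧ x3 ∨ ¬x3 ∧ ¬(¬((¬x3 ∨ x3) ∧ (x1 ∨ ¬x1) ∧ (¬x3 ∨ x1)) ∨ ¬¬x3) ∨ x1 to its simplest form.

¬x3 ∨ x1

¬(¬(¬(x3 ∧ x1 ∨ x3) ∨ x1) ∨ ¬¬x3) ∧ x3 ∨ ¬x3 ∧ ¬(¬((¬x3 ∨ x3) ∧ (x1 ∨ ¬x1) ∧ (¬x3 ∨ x1)) ∨ ¬¬x3) ∨ x1
= ¬(¬(¬(x3 ∧ x1 ∨ x3) ∨ x1) ∨ ¬¬x3) ∧ x3 ∨ ¬x3 ∧ ¬(¬((x1 ∨ ¬x1) ∧ (¬x3 ∨ x1)) ∨ ¬¬x3) ∨ x1
= ¬(¬(¬x3 ∨ x1) ∨ ¬¬x3) ∧ x3 ∨ ¬x3 ∧ ¬(¬((x1 ∨ ¬x1) ∧ (¬x3 ∨ x1)) ∨ ¬¬x3) ∨ x1
= ¬(¬(¬x3 ∨ x1) ∨ ¬¬x3) ∧ x3 ∨ ¬x3 ∧ ¬(¬(¬x3 ∨ x1) ∨ ¬¬x3) ∨ x1
= ¬(¬(¬x3 ∨ x1) ∨ ¬¬x3) ∨ x1
= (¬x3 ∨ x1) ∧ ¬x3 ∨ x1
= ¬x3 ∨ x1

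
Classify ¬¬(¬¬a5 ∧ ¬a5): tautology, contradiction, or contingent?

contradiction

¬¬(¬¬a5 ∧ ¬a5)
= ¬¬(a5 ∧ ¬a5)   — double negation
= a5 ∧ ¬a5   — double negation
= False   — complement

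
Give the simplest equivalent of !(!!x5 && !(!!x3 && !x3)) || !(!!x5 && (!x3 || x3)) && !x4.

!x5

!(!!x5 && !(!!x3 && !x3)) || !(!!x5 && (!x3 || x3)) && !x4
= !(!!x5 && (!x3 || x3)) || !(!!x5 && (!x3 || x3)) && !x4
= !(!!x5 && (!x3 || x3))
= !!!x5
= !x5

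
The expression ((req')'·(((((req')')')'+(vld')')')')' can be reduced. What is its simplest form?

((req')'·(((((req')')')'+(vld')')')')'
= req'+((((req')')')'+(vld')')'   (De Morgan)
= req'+((req')'+(vld')')'   (double negation)
= req'+req'·vld'   (De Morgan)
= req'   (absorption)

req'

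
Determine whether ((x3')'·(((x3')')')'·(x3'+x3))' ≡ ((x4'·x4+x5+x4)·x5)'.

No

E1: ((x3')'·(((x3')')')'·(x3'+x3))'
    = ((x3')'·(x3')'·(x3'+x3))'   [double negation]
    = ((x3')'·(x3'+x3))'   [idempotence]
    = (x3·(x3'+x3))'   [double negation]
    = x3'   [complement / identity]
E2: ((x4'·x4+x5+x4)·x5)'
    = ((x5+x4)·x5)'   [complement / identity]
    = x5'   [absorption]
These differ: at x3=0, x4=0, x5=1, E1 = 1 but E2 = 0.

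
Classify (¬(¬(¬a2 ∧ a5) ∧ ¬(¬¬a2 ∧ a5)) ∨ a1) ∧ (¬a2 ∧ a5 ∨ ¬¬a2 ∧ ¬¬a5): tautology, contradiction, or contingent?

(¬(¬(¬a2 ∧ a5) ∧ ¬(¬¬a2 ∧ a5)) ∨ a1) ∧ (¬a2 ∧ a5 ∨ ¬¬a2 ∧ ¬¬a5)
= (¬a2 ∧ a5 ∨ ¬¬a2 ∧ a5 ∨ a1) ∧ (¬a2 ∧ a5 ∨ ¬¬a2 ∧ ¬¬a5)   (De Morgan)
= (¬a2 ∧ a5 ∨ ¬¬a2 ∧ a5 ∨ a1) ∧ (¬a2 ∧ a5 ∨ ¬¬a2 ∧ a5)   (double negation)
= ¬a2 ∧ a5 ∨ ¬¬a2 ∧ a5   (absorption)
= ¬a2 ∧ a5 ∨ a2 ∧ a5   (double negation)
= a5   (distribution)
This depends on a5, so it is not a constant.

contingent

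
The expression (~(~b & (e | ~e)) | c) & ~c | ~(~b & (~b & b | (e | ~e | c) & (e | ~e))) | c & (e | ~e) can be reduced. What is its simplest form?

b | c

(~(~b & (e | ~e)) | c) & ~c | ~(~b & (~b & b | (e | ~e | c) & (e | ~e))) | c & (e | ~e)
= (~(~b & (e | ~e)) | c) & ~c | ~(~b & (~b & b | e | ~e)) | c & (e | ~e)
= (~(~b & (e | ~e)) | c) & ~c | ~(~b & (e | ~e)) | c & (e | ~e)
= (~(~b & (e | ~e)) | c) & ~c | ~(~b & (e | ~e)) | c
= ~(~b & (e | ~e)) | c
= ~~b | c
= b | c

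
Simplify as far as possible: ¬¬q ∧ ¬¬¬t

q ∧ ¬t

¬¬q ∧ ¬¬¬t
= q ∧ ¬¬¬t   — double negation
= q ∧ ¬t   — double negation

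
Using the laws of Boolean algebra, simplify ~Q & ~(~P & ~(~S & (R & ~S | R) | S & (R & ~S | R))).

~Q & ~(~P & ~(~S & (R & ~S | R) | S & (R & ~S | R)))
= ~Q & ~(~P & ~(R & ~S | R))
= ~Q & ~(~P & ~R)
= ~Q & (P | R)

~Q & (P | R)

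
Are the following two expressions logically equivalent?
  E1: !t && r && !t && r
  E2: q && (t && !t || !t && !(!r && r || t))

E1: !t && r && !t && r
    = !t && r   [idempotence]
E2: q && (t && !t || !t && !(!r && r || t))
    = q && (t && !t || !t && !t)   [complement / identity]
    = q && !t   [distribution]
These differ: at q=0, r=1, t=0, E1 = 1 but E2 = 0.

No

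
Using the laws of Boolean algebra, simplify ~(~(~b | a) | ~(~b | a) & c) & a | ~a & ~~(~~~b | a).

~b | a

~(~(~b | a) | ~(~b | a) & c) & a | ~a & ~~(~~~b | a)
= ~~(~b | a) & a | ~a & ~~(~~~b | a)   — absorption
= ~~(~b | a) & a | ~a & ~~(~b | a)   — double negation
= ~~(~b | a)   — distribution
= ~b | a   — double negation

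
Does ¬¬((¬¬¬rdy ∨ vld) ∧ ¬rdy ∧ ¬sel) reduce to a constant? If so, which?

no

¬¬((¬¬¬rdy ∨ vld) ∧ ¬rdy ∧ ¬sel)
= (¬¬¬rdy ∨ vld) ∧ ¬rdy ∧ ¬sel   — double negation
= (¬rdy ∨ vld) ∧ ¬rdy ∧ ¬sel   — double negation
= ¬rdy ∧ ¬sel   — absorption
This depends on rdy, sel, so it is not a constant.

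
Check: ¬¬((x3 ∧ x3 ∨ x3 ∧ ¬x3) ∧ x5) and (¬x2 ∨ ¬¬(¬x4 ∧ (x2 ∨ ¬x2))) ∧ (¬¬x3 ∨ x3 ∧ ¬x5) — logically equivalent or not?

E1: ¬¬((x3 ∧ x3 ∨ x3 ∧ ¬x3) ∧ x5)
    = (x3 ∧ x3 ∨ x3 ∧ ¬x3) ∧ x5   (double negation)
    = x3 ∧ x5   (distribution)
E2: (¬x2 ∨ ¬¬(¬x4 ∧ (x2 ∨ ¬x2))) ∧ (¬¬x3 ∨ x3 ∧ ¬x5)
    = (¬x2 ∨ ¬¬¬x4) ∧ (¬¬x3 ∨ x3 ∧ ¬x5)   (complement / identity)
    = (¬x2 ∨ ¬x4) ∧ (¬¬x3 ∨ x3 ∧ ¬x5)   (double negation)
    = (¬x2 ∨ ¬x4) ∧ (x3 ∨ x3 ∧ ¬x5)   (double negation)
    = (¬x2 ∨ ¬x4) ∧ x3   (absorption)
These differ: at x2=1, x3=1, x4=0, x5=0, E1 = 0 but E2 = 1.

No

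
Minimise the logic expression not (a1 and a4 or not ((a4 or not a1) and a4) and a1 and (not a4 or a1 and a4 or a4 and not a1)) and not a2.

not (a1 and a4 or not ((a4 or not a1) and a4) and a1 and (not a4 or a1 and a4 or a4 and not a1)) and not a2
= not (a1 and a4 or not ((a4 or not a1) and a4) and a1 and (not a4 or a4)) and not a2   [distribution]
= not (a1 and a4 or not ((a4 or not a1) and a4) and a1) and not a2   [complement / identity]
= not (a1 and a4 or not a4 and a1) and not a2   [absorption]
= not a1 and not a2   [distribution]

not a1 and not a2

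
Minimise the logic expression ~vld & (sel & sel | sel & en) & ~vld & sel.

~vld & sel

~vld & (sel & sel | sel & en) & ~vld & sel
= ~vld & sel & (sel | en) & ~vld & sel   — distribution
= ~vld & sel & ~vld & sel   — absorption
= ~vld & sel   — idempotence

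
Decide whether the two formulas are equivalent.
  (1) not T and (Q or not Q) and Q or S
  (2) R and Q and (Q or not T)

No

E1: not T and (Q or not Q) and Q or S
    = not T and Q or S   — complement / identity
E2: R and Q and (Q or not T)
    = R and Q   — absorption
These differ: at Q=0, R=0, S=1, T=0, E1 = 1 but E2 = 0.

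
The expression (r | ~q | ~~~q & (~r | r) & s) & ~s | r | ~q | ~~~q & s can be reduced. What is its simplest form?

r | ~q

(r | ~q | ~~~q & (~r | r) & s) & ~s | r | ~q | ~~~q & s
= (r | ~q | ~~~q & s) & ~s | r | ~q | ~~~q & s   — complement / identity
= r | ~q | ~~~q & s   — absorption
= r | ~q | ~q & s   — double negation
= r | ~q   — absorption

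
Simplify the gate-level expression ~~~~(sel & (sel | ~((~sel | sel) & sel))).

~~~~(sel & (sel | ~((~sel | sel) & sel)))
= ~~~~(sel & (sel | ~sel))
= ~~(sel & (sel | ~sel))
= ~~sel
= sel

sel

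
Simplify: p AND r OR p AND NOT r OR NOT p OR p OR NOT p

TRUE

p AND r OR p AND NOT r OR NOT p OR p OR NOT p
= p OR NOT p OR p OR NOT p   [distribution]
= p OR NOT p   [idempotence]
= TRUE   [complement]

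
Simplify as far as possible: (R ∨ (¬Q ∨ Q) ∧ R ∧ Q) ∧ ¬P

R ∧ ¬P

(R ∨ (¬Q ∨ Q) ∧ R ∧ Q) ∧ ¬P
= (R ∨ R ∧ Q) ∧ ¬P   [complement / identity]
= R ∧ ¬P   [absorption]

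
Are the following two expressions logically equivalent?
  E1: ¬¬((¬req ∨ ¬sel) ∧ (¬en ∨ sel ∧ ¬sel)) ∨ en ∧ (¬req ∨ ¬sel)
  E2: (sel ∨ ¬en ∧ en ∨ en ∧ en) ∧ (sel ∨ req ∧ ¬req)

No

E1: ¬¬((¬req ∨ ¬sel) ∧ (¬en ∨ sel ∧ ¬sel)) ∨ en ∧ (¬req ∨ ¬sel)
    = (¬req ∨ ¬sel) ∧ (¬en ∨ sel ∧ ¬sel) ∨ en ∧ (¬req ∨ ¬sel)   [double negation]
    = (¬req ∨ ¬sel) ∧ ¬en ∨ en ∧ (¬req ∨ ¬sel)   [complement / identity]
    = ¬req ∨ ¬sel   [distribution]
E2: (sel ∨ ¬en ∧ en ∨ en ∧ en) ∧ (sel ∨ req ∧ ¬req)
    = (sel ∨ en) ∧ (sel ∨ req ∧ ¬req)   [distribution]
    = (sel ∨ en) ∧ sel   [complement / identity]
    = sel   [absorption]
These differ: at en=0, req=1, sel=0, E1 = 1 but E2 = 0.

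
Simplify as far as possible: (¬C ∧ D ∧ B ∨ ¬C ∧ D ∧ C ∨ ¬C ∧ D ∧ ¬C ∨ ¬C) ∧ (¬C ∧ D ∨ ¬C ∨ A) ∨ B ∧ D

(¬C ∧ D ∧ B ∨ ¬C ∧ D ∧ C ∨ ¬C ∧ D ∧ ¬C ∨ ¬C) ∧ (¬C ∧ D ∨ ¬C ∨ A) ∨ B ∧ D
= (¬C ∧ D ∧ B ∨ ¬C ∧ D ∨ ¬C) ∧ (¬C ∧ D ∨ ¬C ∨ A) ∨ B ∧ D   (distribution)
= (¬C ∧ D ∨ ¬C) ∧ (¬C ∧ D ∨ ¬C ∨ A) ∨ B ∧ D   (absorption)
= ¬C ∧ D ∨ ¬C ∨ B ∧ D   (absorption)
= ¬C ∨ B ∧ D   (absorption)

¬C ∨ B ∧ D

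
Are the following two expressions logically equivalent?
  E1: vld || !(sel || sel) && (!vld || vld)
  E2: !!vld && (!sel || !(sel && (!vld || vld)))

E1: vld || !(sel || sel) && (!vld || vld)
    = vld || !sel && (!vld || vld)   — idempotence
    = vld || !sel   — complement / identity
E2: !!vld && (!sel || !(sel && (!vld || vld)))
    = !!vld && (!sel || !sel)   — complement / identity
    = !!vld && !sel   — idempotence
    = vld && !sel   — double negation
These differ: at sel=0, vld=0, E1 = 1 but E2 = 0.

No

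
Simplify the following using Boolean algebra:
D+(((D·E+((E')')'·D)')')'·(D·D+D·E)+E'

D+E'

D+(((D·E+((E')')'·D)')')'·(D·D+D·E)+E'
= D+(D·E+((E')')'·D)'·(D·D+D·E)+E'   [double negation]
= D+(D·E+E'·D)'·(D·D+D·E)+E'   [double negation]
= D+(D·E+E'·D)'·(D+E)·D+E'   [distribution]
= D+(D·E+E'·D)'·D+E'   [absorption]
= D+D'·D+E'   [distribution]
= D+E'   [complement / identity]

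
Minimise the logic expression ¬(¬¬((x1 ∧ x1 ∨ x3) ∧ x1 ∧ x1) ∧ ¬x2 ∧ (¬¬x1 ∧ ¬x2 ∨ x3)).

¬x1 ∨ x2

¬(¬¬((x1 ∧ x1 ∨ x3) ∧ x1 ∧ x1) ∧ ¬x2 ∧ (¬¬x1 ∧ ¬x2 ∨ x3))
= ¬(¬¬(x1 ∧ x1) ∧ ¬x2 ∧ (¬¬x1 ∧ ¬x2 ∨ x3))
= ¬(¬¬x1 ∧ ¬x2 ∧ (¬¬x1 ∧ ¬x2 ∨ x3))
= ¬(¬¬x1 ∧ ¬x2)
= ¬x1 ∨ x2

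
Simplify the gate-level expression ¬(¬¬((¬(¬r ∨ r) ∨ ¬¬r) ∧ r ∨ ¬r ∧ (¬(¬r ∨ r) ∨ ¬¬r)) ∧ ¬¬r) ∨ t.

¬(¬¬((¬(¬r ∨ r) ∨ ¬¬r) ∧ r ∨ ¬r ∧ (¬(¬r ∨ r) ∨ ¬¬r)) ∧ ¬¬r) ∨ t
= ¬(¬¬(¬(¬r ∨ r) ∨ ¬¬r) ∧ ¬¬r) ∨ t   (distribution)
= ¬(¬((¬r ∨ r) ∧ ¬r) ∧ ¬¬r) ∨ t   (De Morgan)
= ¬(¬¬r ∧ ¬¬r) ∨ t   (complement / identity)
= ¬¬¬r ∨ t   (idempotence)
= ¬r ∨ t   (double negation)

¬r ∨ t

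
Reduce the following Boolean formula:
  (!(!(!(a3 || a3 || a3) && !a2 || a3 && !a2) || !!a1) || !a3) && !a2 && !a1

(!(!(!(a3 || a3 || a3) && !a2 || a3 && !a2) || !!a1) || !a3) && !a2 && !a1
= (!(!(!(a3 || a3) && !a2 || a3 && !a2) || !!a1) || !a3) && !a2 && !a1   [idempotence]
= (!(!(!a3 && !a2 || a3 && !a2) || !!a1) || !a3) && !a2 && !a1   [idempotence]
= (!(!!a2 || !!a1) || !a3) && !a2 && !a1   [distribution]
= (!a2 && !a1 || !a3) && !a2 && !a1   [De Morgan]
= !a2 && !a1   [absorption]

!a2 && !a1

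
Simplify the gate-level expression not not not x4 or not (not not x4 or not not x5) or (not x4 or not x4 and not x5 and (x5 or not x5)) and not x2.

not x4

not not not x4 or not (not not x4 or not not x5) or (not x4 or not x4 and not x5 and (x5 or not x5)) and not x2
= not not not x4 or not (not not x4 or not not x5) or (not x4 or not x4 and not x5) and not x2
= not x4 or not (not not x4 or not not x5) or (not x4 or not x4 and not x5) and not x2
= not x4 or not x4 and not x5 or (not x4 or not x4 and not x5) and not x2
= not x4 or not x4 and not x5
= not x4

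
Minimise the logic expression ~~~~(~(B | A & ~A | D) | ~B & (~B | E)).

~~~~(~(B | A & ~A | D) | ~B & (~B | E))
= ~~(~(B | A & ~A | D) | ~B & (~B | E))
= ~~(~(B | A & ~A | D) | ~B)
= ~((B | A & ~A | D) & B)
= ~((B | D) & B)
= ~B

~B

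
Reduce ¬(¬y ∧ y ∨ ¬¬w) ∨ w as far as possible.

¬(¬y ∧ y ∨ ¬¬w) ∨ w
= ¬¬¬w ∨ w   [complement / identity]
= ¬w ∨ w   [double negation]
= True   [complement]

True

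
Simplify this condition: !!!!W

W

!!!!W
= !!W
= W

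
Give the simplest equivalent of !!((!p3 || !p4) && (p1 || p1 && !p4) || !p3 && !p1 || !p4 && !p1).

!!((!p3 || !p4) && (p1 || p1 && !p4) || !p3 && !p1 || !p4 && !p1)
= !!((!p3 || !p4) && p1 || !p3 && !p1 || !p4 && !p1)   (absorption)
= !!((!p3 || !p4) && p1 || (!p3 || !p4) && !p1)   (distribution)
= !!(!p3 || !p4)   (distribution)
= !p3 || !p4   (double negation)

!p3 || !p4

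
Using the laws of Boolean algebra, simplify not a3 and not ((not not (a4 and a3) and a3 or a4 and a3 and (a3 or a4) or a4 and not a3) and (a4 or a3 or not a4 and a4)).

not a3 and not a4

not a3 and not ((not not (a4 and a3) and a3 or a4 and a3 and (a3 or a4) or a4 and not a3) and (a4 or a3 or not a4 and a4))
= not a3 and not ((not not (a4 and a3) and a3 or a4 and a3 and (a3 or a4) or a4 and not a3) and (a4 or a3))
= not a3 and not ((not not (a4 and a3) and a3 or a4 and a3 or a4 and not a3) and (a4 or a3))
= not a3 and not ((a4 and a3 and a3 or a4 and a3 or a4 and not a3) and (a4 or a3))
= not a3 and not ((a4 and a3 or a4 and not a3) and (a4 or a3))
= not a3 and not (a4 and (a4 or a3))
= not a3 and not a4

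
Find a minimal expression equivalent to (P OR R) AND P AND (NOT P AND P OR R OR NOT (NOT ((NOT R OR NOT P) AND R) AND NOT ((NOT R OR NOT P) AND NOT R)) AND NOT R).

(P OR R) AND P AND (NOT P AND P OR R OR NOT (NOT ((NOT R OR NOT P) AND R) AND NOT ((NOT R OR NOT P) AND NOT R)) AND NOT R)
= (P OR R) AND P AND (NOT P AND P OR R OR ((NOT R OR NOT P) AND R OR (NOT R OR NOT P) AND NOT R) AND NOT R)
= (P OR R) AND P AND (NOT P AND P OR R OR (NOT R OR NOT P) AND NOT R)
= (P OR R) AND P AND (R OR (NOT R OR NOT P) AND NOT R)
= (P OR R) AND P AND (R OR NOT R)
= (P OR R) AND P
= P

P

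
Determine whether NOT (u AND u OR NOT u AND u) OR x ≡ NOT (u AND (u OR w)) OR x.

Yes

E1: NOT (u AND u OR NOT u AND u) OR x
    = NOT u OR x
E2: NOT (u AND (u OR w)) OR x
    = NOT u OR x
Both reduce to NOT u OR x, so they are equivalent.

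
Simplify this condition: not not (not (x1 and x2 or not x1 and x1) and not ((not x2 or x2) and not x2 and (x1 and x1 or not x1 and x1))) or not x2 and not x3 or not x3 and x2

not not (not (x1 and x2 or not x1 and x1) and not ((not x2 or x2) and not x2 and (x1 and x1 or not x1 and x1))) or not x2 and not x3 or not x3 and x2
= not not (not (x1 and x2 or not x1 and x1) and not ((not x2 or x2) and not x2 and (x1 and x1 or not x1 and x1))) or not x3   — distribution
= not not (not (x1 and x2 or not x1 and x1) and not ((not x2 or x2) and not x2 and x1)) or not x3   — distribution
= not (x1 and x2 or not x1 and x1 or (not x2 or x2) and not x2 and x1) or not x3   — De Morgan
= not (x1 and x2 or (not x2 or x2) and not x2 and x1) or not x3   — complement / identity
= not (x1 and x2 or not x2 and x1) or not x3   — complement / identity
= not x1 or not x3   — distribution

not x1 or not x3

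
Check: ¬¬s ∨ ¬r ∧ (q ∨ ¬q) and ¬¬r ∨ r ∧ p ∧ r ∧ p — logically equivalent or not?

No

E1: ¬¬s ∨ ¬r ∧ (q ∨ ¬q)
    = s ∨ ¬r ∧ (q ∨ ¬q)
    = s ∨ ¬r
E2: ¬¬r ∨ r ∧ p ∧ r ∧ p
    = ¬¬r ∨ r ∧ p
    = r ∨ r ∧ p
    = r
These differ: at p=0, q=0, r=0, s=1, E1 = 1 but E2 = 0.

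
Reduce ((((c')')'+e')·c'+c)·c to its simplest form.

c

((((c')')'+e')·c'+c)·c
= ((c'+e')·c'+c)·c   [double negation]
= (c'+c)·c   [absorption]
= c   [complement / identity]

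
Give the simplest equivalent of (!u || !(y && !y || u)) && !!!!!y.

(!u || !(y && !y || u)) && !!!!!y
= (!u || !u) && !!!!!y   — complement / identity
= !u && !!!!!y   — idempotence
= !u && !!!y   — double negation
= !u && !y   — double negation

!u && !y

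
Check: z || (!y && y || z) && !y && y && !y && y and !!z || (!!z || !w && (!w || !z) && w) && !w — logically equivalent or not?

Yes

E1: z || (!y && y || z) && !y && y && !y && y
    = z || !y && y && !y && y
    = z || !y && y
    = z
E2: !!z || (!!z || !w && (!w || !z) && w) && !w
    = !!z || (!!z || !w && w) && !w
    = !!z || !!z && !w
    = !!z
    = z
Both reduce to z, so they are equivalent.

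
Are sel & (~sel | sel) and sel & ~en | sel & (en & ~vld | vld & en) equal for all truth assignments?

Yes

E1: sel & (~sel | sel)
    = sel   [complement / identity]
E2: sel & ~en | sel & (en & ~vld | vld & en)
    = sel & ~en | sel & en   [distribution]
    = sel   [distribution]
Both reduce to sel, so they are equivalent.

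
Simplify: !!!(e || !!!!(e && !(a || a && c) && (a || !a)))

!e

!!!(e || !!!!(e && !(a || a && c) && (a || !a)))
= !!!(e || !!!!(e && !(a || a && c)))   (complement / identity)
= !(e || !!!!(e && !(a || a && c)))   (double negation)
= !(e || !!(e && !(a || a && c)))   (double negation)
= !(e || e && !(a || a && c))   (double negation)
= !(e || e && !a)   (absorption)
= !e   (absorption)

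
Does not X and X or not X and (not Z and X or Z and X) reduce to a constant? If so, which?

yes, False

not X and X or not X and (not Z and X or Z and X)
= not X and X or not X and X   — distribution
= not X and X   — idempotence
= False   — complement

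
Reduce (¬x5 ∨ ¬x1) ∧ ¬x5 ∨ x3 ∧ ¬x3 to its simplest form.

(¬x5 ∨ ¬x1) ∧ ¬x5 ∨ x3 ∧ ¬x3
= (¬x5 ∨ ¬x1) ∧ ¬x5   [complement / identity]
= ¬x5   [absorption]

¬x5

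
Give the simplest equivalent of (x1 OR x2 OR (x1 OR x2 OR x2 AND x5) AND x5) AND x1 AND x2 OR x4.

(x1 OR x2 OR (x1 OR x2 OR x2 AND x5) AND x5) AND x1 AND x2 OR x4
= (x1 OR x2 OR (x1 OR x2) AND x5) AND x1 AND x2 OR x4   (absorption)
= (x1 OR x2) AND x1 AND x2 OR x4   (absorption)
= x1 AND x2 OR x4   (absorption)

x1 AND x2 OR x4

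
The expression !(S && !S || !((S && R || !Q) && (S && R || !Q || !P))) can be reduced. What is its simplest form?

!(S && !S || !((S && R || !Q) && (S && R || !Q || !P)))
= !!((S && R || !Q) && (S && R || !Q || !P))   (complement / identity)
= (S && R || !Q) && (S && R || !Q || !P)   (double negation)
= S && R || !Q   (absorption)

S && R || !Q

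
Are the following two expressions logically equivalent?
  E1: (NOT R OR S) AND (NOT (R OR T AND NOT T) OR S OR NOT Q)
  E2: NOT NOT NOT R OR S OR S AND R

Yes

E1: (NOT R OR S) AND (NOT (R OR T AND NOT T) OR S OR NOT Q)
    = (NOT R OR S) AND (NOT R OR S OR NOT Q)   — complement / identity
    = NOT R OR S   — absorption
E2: NOT NOT NOT R OR S OR S AND R
    = NOT R OR S OR S AND R   — double negation
    = NOT R OR S   — absorption
Both reduce to NOT R OR S, so they are equivalent.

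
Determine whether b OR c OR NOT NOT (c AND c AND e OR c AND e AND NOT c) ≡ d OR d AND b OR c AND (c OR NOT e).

No

E1: b OR c OR NOT NOT (c AND c AND e OR c AND e AND NOT c)
    = b OR c OR NOT NOT (c AND e)   — distribution
    = b OR c OR c AND e   — double negation
    = b OR c   — absorption
E2: d OR d AND b OR c AND (c OR NOT e)
    = d OR d AND b OR c   — absorption
    = d OR c   — absorption
These differ: at b=0, c=0, d=1, e=0, E1 = 0 but E2 = 1.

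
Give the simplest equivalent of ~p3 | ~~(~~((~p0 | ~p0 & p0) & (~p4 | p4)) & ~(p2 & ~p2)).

~p3 | ~p0

~p3 | ~~(~~((~p0 | ~p0 & p0) & (~p4 | p4)) & ~(p2 & ~p2))
= ~p3 | ~(~((~p0 | ~p0 & p0) & (~p4 | p4)) | p2 & ~p2)   [De Morgan]
= ~p3 | ~(~(~p0 & (~p4 | p4)) | p2 & ~p2)   [complement / identity]
= ~p3 | ~~(~p0 & (~p4 | p4))   [complement / identity]
= ~p3 | ~~~p0   [complement / identity]
= ~p3 | ~p0   [double negation]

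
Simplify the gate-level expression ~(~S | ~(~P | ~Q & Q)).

S & ~P

~(~S | ~(~P | ~Q & Q))
= S & (~P | ~Q & Q)   — De Morgan
= S & ~P   — complement / identity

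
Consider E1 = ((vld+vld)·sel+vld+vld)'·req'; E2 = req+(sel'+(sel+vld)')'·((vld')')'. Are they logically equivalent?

E1: ((vld+vld)·sel+vld+vld)'·req'
    = (vld+vld)'·req'
    = vld'·req'
E2: req+(sel'+(sel+vld)')'·((vld')')'
    = req+(sel'+(sel+vld)')'·vld'
    = req+sel·(sel+vld)·vld'
    = req+sel·vld'
These differ: at req=1, sel=1, vld=0, E1 = 0 but E2 = 1.

No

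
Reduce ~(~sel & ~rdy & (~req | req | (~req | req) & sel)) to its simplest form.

sel | rdy

~(~sel & ~rdy & (~req | req | (~req | req) & sel))
= ~(~sel & ~rdy & (~req | req))   (absorption)
= ~(~sel & ~rdy)   (complement / identity)
= sel | rdy   (De Morgan)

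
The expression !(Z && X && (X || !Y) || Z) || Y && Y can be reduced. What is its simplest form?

!Z || Y

!(Z && X && (X || !Y) || Z) || Y && Y
= !(Z && X || Z) || Y && Y   (absorption)
= !Z || Y && Y   (absorption)
= !Z || Y   (idempotence)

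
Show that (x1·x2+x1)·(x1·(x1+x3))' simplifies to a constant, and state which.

(x1·x2+x1)·(x1·(x1+x3))'
= (x1·x2+x1)·x1'   (absorption)
= x1·x1'   (absorption)
= 0   (complement)

0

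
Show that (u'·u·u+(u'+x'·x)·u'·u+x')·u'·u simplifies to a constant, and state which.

(u'·u·u+(u'+x'·x)·u'·u+x')·u'·u
= (u'·u·u+u'·u'·u+x')·u'·u   — complement / identity
= (u'·u+x')·u'·u   — distribution
= u'·u   — absorption
= 0   — complement

0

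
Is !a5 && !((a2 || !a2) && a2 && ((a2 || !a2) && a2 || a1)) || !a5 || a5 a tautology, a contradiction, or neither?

!a5 && !((a2 || !a2) && a2 && ((a2 || !a2) && a2 || a1)) || !a5 || a5
= !a5 && !((a2 || !a2) && a2) || !a5 || a5
= !a5 && !a2 || !a5 || a5
= !a5 || a5
= true

tautology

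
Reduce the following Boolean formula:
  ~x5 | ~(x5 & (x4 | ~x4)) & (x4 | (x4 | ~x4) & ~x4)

~x5

~x5 | ~(x5 & (x4 | ~x4)) & (x4 | (x4 | ~x4) & ~x4)
= ~x5 | ~(x5 & (x4 | ~x4)) & (x4 | ~x4)   [complement / identity]
= ~x5 | ~x5 & (x4 | ~x4)   [complement / identity]
= ~x5 | ~x5   [complement / identity]
= ~x5   [idempotence]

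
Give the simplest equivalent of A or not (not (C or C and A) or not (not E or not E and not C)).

A or not (not (C or C and A) or not (not E or not E and not C))
= A or not (not (C or C and A) or not not E)   [absorption]
= A or not (not C or not not E)   [absorption]
= A or C and not E   [De Morgan]

A or C and not E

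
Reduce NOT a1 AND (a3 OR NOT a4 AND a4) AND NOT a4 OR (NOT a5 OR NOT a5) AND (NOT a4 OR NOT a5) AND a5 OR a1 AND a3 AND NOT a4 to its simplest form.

a3 AND NOT a4

NOT a1 AND (a3 OR NOT a4 AND a4) AND NOT a4 OR (NOT a5 OR NOT a5) AND (NOT a4 OR NOT a5) AND a5 OR a1 AND a3 AND NOT a4
= NOT a1 AND (a3 OR NOT a4 AND a4) AND NOT a4 OR (NOT a5 OR NOT a5 AND NOT a4) AND a5 OR a1 AND a3 AND NOT a4
= NOT a1 AND (a3 OR NOT a4 AND a4) AND NOT a4 OR NOT a5 AND a5 OR a1 AND a3 AND NOT a4
= NOT a1 AND a3 AND NOT a4 OR NOT a5 AND a5 OR a1 AND a3 AND NOT a4
= NOT a1 AND a3 AND NOT a4 OR a1 AND a3 AND NOT a4
= a3 AND NOT a4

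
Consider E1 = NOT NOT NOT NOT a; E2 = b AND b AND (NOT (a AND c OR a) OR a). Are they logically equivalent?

No

E1: NOT NOT NOT NOT a
    = NOT NOT a
    = a
E2: b AND b AND (NOT (a AND c OR a) OR a)
    = b AND b AND (NOT a OR a)
    = b AND b
    = b
These differ: at a=0, b=1, c=0, E1 = 0 but E2 = 1.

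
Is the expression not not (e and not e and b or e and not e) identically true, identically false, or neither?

not not (e and not e and b or e and not e)
= e and not e and b or e and not e   (double negation)
= e and not e   (absorption)
= False   (complement)

identically false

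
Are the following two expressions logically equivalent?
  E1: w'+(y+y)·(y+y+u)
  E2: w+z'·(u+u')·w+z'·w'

No

E1: w'+(y+y)·(y+y+u)
    = w'+y+y
    = w'+y
E2: w+z'·(u+u')·w+z'·w'
    = w+z'·w+z'·w'
    = w+z'
These differ: at u=0, w=0, y=0, z=1, E1 = 1 but E2 = 0.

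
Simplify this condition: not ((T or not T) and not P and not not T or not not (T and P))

not T

not ((T or not T) and not P and not not T or not not (T and P))
= not (not P and not not T or not not (T and P))
= not (not P and T or not not (T and P))
= not (not P and T or T and P)
= not T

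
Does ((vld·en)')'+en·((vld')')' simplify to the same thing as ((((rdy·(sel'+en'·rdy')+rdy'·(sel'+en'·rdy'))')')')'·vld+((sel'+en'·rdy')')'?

E1: ((vld·en)')'+en·((vld')')'
    = ((vld·en)')'+en·vld'   [double negation]
    = vld·en+en·vld'   [double negation]
    = en   [distribution]
E2: ((((rdy·(sel'+en'·rdy')+rdy'·(sel'+en'·rdy'))')')')'·vld+((sel'+en'·rdy')')'
    = ((rdy·(sel'+en'·rdy')+rdy'·(sel'+en'·rdy'))')'·vld+((sel'+en'·rdy')')'   [double negation]
    = ((sel'+en'·rdy')')'·vld+((sel'+en'·rdy')')'   [distribution]
    = ((sel'+en'·rdy')')'   [absorption]
    = sel'+en'·rdy'   [double negation]
These differ: at en=0, rdy=0, sel=0, vld=0, E1 = 0 but E2 = 1.

No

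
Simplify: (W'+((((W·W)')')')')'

0

(W'+((((W·W)')')')')'
= W·(((W·W)')')'   [De Morgan]
= W·(W·W)'   [double negation]
= W·W'   [idempotence]
= 0   [complement]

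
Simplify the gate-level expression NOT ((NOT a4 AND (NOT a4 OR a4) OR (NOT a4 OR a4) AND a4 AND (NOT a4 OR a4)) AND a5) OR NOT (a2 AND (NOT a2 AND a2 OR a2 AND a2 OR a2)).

NOT a5 OR NOT a2

NOT ((NOT a4 AND (NOT a4 OR a4) OR (NOT a4 OR a4) AND a4 AND (NOT a4 OR a4)) AND a5) OR NOT (a2 AND (NOT a2 AND a2 OR a2 AND a2 OR a2))
= NOT ((NOT a4 AND (NOT a4 OR a4) OR (NOT a4 OR a4) AND a4 AND (NOT a4 OR a4)) AND a5) OR NOT (a2 AND (a2 OR a2))
= NOT ((NOT a4 AND (NOT a4 OR a4) OR (NOT a4 OR a4) AND a4) AND a5) OR NOT (a2 AND (a2 OR a2))
= NOT ((NOT a4 OR a4) AND a5) OR NOT (a2 AND (a2 OR a2))
= NOT ((NOT a4 OR a4) AND a5) OR NOT (a2 AND a2)
= NOT ((NOT a4 OR a4) AND a5) OR NOT a2
= NOT a5 OR NOT a2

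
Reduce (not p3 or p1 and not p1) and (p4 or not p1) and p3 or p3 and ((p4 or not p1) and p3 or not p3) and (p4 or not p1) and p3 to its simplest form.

(p4 or not p1) and p3

(not p3 or p1 and not p1) and (p4 or not p1) and p3 or p3 and ((p4 or not p1) and p3 or not p3) and (p4 or not p1) and p3
= (not p3 or p1 and not p1) and (p4 or not p1) and p3 or p3 and (p4 or not p1) and p3   (absorption)
= not p3 and (p4 or not p1) and p3 or p3 and (p4 or not p1) and p3   (complement / identity)
= (p4 or not p1) and p3   (distribution)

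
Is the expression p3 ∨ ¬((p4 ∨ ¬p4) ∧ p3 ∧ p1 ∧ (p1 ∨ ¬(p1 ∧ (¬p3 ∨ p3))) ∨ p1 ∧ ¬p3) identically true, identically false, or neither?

p3 ∨ ¬((p4 ∨ ¬p4) ∧ p3 ∧ p1 ∧ (p1 ∨ ¬(p1 ∧ (¬p3 ∨ p3))) ∨ p1 ∧ ¬p3)
= p3 ∨ ¬((p4 ∨ ¬p4) ∧ p3 ∧ p1 ∧ (p1 ∨ ¬p1) ∨ p1 ∧ ¬p3)   (complement / identity)
= p3 ∨ ¬((p4 ∨ ¬p4) ∧ p3 ∧ p1 ∨ p1 ∧ ¬p3)   (complement / identity)
= p3 ∨ ¬(p3 ∧ p1 ∨ p1 ∧ ¬p3)   (complement / identity)
= p3 ∨ ¬p1   (distribution)
This depends on p1, p3, so it is not a constant.

neither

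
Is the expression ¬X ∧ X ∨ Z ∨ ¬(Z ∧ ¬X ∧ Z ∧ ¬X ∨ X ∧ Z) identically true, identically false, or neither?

identically true

¬X ∧ X ∨ Z ∨ ¬(Z ∧ ¬X ∧ Z ∧ ¬X ∨ X ∧ Z)
= Z ∨ ¬(Z ∧ ¬X ∧ Z ∧ ¬X ∨ X ∧ Z)
= Z ∨ ¬(Z ∧ ¬X ∨ X ∧ Z)
= Z ∨ ¬Z
= True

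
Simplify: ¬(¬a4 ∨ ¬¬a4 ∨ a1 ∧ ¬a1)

¬(¬a4 ∨ ¬¬a4 ∨ a1 ∧ ¬a1)
= ¬(¬a4 ∨ ¬¬a4)
= a4 ∧ ¬a4
= False

False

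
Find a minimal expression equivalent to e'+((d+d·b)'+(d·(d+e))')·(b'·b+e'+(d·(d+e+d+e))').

e'+d'

e'+((d+d·b)'+(d·(d+e))')·(b'·b+e'+(d·(d+e+d+e))')
= e'+((d+d·b)'+(d·(d+e))')·(e'+(d·(d+e+d+e))')   — complement / identity
= e'+((d+d·b)'+(d·(d+e))')·(e'+(d·(d+e))')   — idempotence
= e'+(d+d·b)'·e'+(d·(d+e))'   — distribution
= e'+(d+d·b)'·e'+d'   — absorption
= e'+d'·e'+d'   — absorption
= e'+d'   — absorption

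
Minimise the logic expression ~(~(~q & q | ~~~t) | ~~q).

~t & ~q

~(~(~q & q | ~~~t) | ~~q)
= ~(~~~~t | ~~q)   (complement / identity)
= ~~~t & ~q   (De Morgan)
= ~t & ~q   (double negation)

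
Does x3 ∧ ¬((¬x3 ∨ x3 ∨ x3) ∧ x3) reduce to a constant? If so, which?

x3 ∧ ¬((¬x3 ∨ x3 ∨ x3) ∧ x3)
= x3 ∧ ¬((¬x3 ∨ x3) ∧ x3)
= x3 ∧ ¬x3
= False

yes, False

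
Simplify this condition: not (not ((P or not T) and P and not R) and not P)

not (not ((P or not T) and P and not R) and not P)
= (P or not T) and P and not R or P
= P and not R or P
= P

P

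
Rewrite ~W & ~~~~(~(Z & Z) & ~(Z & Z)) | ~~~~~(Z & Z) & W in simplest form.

~Z

~W & ~~~~(~(Z & Z) & ~(Z & Z)) | ~~~~~(Z & Z) & W
= ~W & ~~~~~(Z & Z) | ~~~~~(Z & Z) & W
= ~~~~~(Z & Z)
= ~~~~~Z
= ~~~Z
= ~Z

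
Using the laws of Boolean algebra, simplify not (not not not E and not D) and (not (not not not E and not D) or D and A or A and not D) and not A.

(E or D) and not A

not (not not not E and not D) and (not (not not not E and not D) or D and A or A and not D) and not A
= not (not not not E and not D) and (not (not not not E and not D) or A) and not A   [distribution]
= not (not not not E and not D) and not A   [absorption]
= not (not E and not D) and not A   [double negation]
= (E or D) and not A   [De Morgan]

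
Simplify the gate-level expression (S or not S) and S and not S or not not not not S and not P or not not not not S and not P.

(S or not S) and S and not S or not not not not S and not P or not not not not S and not P
= S and not S or not not not not S and not P or not not not not S and not P   [complement / identity]
= S and not S or not not not not S and not P   [idempotence]
= S and not S or not not S and not P   [double negation]
= not not S and not P   [complement / identity]
= S and not P   [double negation]

S and not P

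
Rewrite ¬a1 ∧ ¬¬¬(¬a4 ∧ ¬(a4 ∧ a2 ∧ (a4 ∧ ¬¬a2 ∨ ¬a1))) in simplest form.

¬a1 ∧ ¬¬¬(¬a4 ∧ ¬(a4 ∧ a2 ∧ (a4 ∧ ¬¬a2 ∨ ¬a1)))
= ¬a1 ∧ ¬¬¬(¬a4 ∧ ¬(a4 ∧ a2 ∧ (a4 ∧ a2 ∨ ¬a1)))
= ¬a1 ∧ ¬¬¬(¬a4 ∧ ¬(a4 ∧ a2))
= ¬a1 ∧ ¬(¬a4 ∧ ¬(a4 ∧ a2))
= ¬a1 ∧ (a4 ∨ a4 ∧ a2)
= ¬a1 ∧ a4

¬a1 ∧ a4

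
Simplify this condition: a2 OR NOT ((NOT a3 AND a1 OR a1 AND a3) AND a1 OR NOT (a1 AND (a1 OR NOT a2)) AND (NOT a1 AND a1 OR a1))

a2 OR NOT ((NOT a3 AND a1 OR a1 AND a3) AND a1 OR NOT (a1 AND (a1 OR NOT a2)) AND (NOT a1 AND a1 OR a1))
= a2 OR NOT (a1 AND a1 OR NOT (a1 AND (a1 OR NOT a2)) AND (NOT a1 AND a1 OR a1))
= a2 OR NOT (a1 AND a1 OR NOT a1 AND (NOT a1 AND a1 OR a1))
= a2 OR NOT (a1 AND a1 OR NOT a1 AND a1)
= a2 OR NOT a1

a2 OR NOT a1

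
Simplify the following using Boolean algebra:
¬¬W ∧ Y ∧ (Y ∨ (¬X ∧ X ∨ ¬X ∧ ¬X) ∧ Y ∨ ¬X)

¬¬W ∧ Y ∧ (Y ∨ (¬X ∧ X ∨ ¬X ∧ ¬X) ∧ Y ∨ ¬X)
= ¬¬W ∧ Y ∧ (Y ∨ ¬X ∧ Y ∨ ¬X)   [distribution]
= W ∧ Y ∧ (Y ∨ ¬X ∧ Y ∨ ¬X)   [double negation]
= W ∧ Y ∧ (Y ∨ ¬X)   [absorption]
= W ∧ Y   [absorption]

W ∧ Y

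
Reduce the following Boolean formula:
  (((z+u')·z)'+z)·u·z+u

u

(((z+u')·z)'+z)·u·z+u
= (z'+z)·u·z+u   (absorption)
= u·z+u   (complement / identity)
= u   (absorption)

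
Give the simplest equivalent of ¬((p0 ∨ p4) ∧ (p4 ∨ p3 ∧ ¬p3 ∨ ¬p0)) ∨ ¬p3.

¬p4 ∨ ¬p3

¬((p0 ∨ p4) ∧ (p4 ∨ p3 ∧ ¬p3 ∨ ¬p0)) ∨ ¬p3
= ¬(p4 ∨ p0 ∧ (p3 ∧ ¬p3 ∨ ¬p0)) ∨ ¬p3   [distribution]
= ¬(p4 ∨ p0 ∧ ¬p0) ∨ ¬p3   [complement / identity]
= ¬p4 ∨ ¬p3   [complement / identity]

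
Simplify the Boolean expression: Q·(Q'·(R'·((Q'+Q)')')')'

Q

Q·(Q'·(R'·((Q'+Q)')')')'
= Q·(Q'·(R'·(Q'+Q))')'   [double negation]
= Q·(Q'·(R')')'   [complement / identity]
= Q·(Q+R')   [De Morgan]
= Q   [absorption]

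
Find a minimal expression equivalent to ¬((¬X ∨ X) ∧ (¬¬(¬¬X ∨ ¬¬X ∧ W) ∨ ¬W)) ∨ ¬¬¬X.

¬X

¬((¬X ∨ X) ∧ (¬¬(¬¬X ∨ ¬¬X ∧ W) ∨ ¬W)) ∨ ¬¬¬X
= ¬((¬X ∨ X) ∧ (¬¬¬¬X ∨ ¬W)) ∨ ¬¬¬X   — absorption
= ¬(¬¬¬¬X ∨ ¬W) ∨ ¬¬¬X   — complement / identity
= ¬¬¬X ∧ W ∨ ¬¬¬X   — De Morgan
= ¬¬¬X ∧ W ∨ ¬X   — double negation
= ¬X ∧ W ∨ ¬X   — double negation
= ¬X   — absorption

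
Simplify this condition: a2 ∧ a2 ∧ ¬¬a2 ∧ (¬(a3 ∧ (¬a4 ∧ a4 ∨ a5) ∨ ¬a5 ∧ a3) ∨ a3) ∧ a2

a2

a2 ∧ a2 ∧ ¬¬a2 ∧ (¬(a3 ∧ (¬a4 ∧ a4 ∨ a5) ∨ ¬a5 ∧ a3) ∨ a3) ∧ a2
= a2 ∧ a2 ∧ a2 ∧ (¬(a3 ∧ (¬a4 ∧ a4 ∨ a5) ∨ ¬a5 ∧ a3) ∨ a3) ∧ a2   [double negation]
= a2 ∧ a2 ∧ a2 ∧ (¬(a3 ∧ a5 ∨ ¬a5 ∧ a3) ∨ a3) ∧ a2   [complement / identity]
= a2 ∧ a2 ∧ a2 ∧ (¬a3 ∨ a3) ∧ a2   [distribution]
= a2 ∧ a2 ∧ a2 ∧ a2   [complement / identity]
= a2 ∧ a2   [idempotence]
= a2   [idempotence]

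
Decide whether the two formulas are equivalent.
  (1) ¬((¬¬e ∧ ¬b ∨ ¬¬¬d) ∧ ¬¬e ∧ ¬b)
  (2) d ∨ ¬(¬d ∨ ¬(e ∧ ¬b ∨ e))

E1: ¬((¬¬e ∧ ¬b ∨ ¬¬¬d) ∧ ¬¬e ∧ ¬b)
    = ¬((¬¬e ∧ ¬b ∨ ¬d) ∧ ¬¬e ∧ ¬b)   — double negation
    = ¬(¬¬e ∧ ¬b)   — absorption
    = ¬e ∨ b   — De Morgan
E2: d ∨ ¬(¬d ∨ ¬(e ∧ ¬b ∨ e))
    = d ∨ ¬(¬d ∨ ¬e)   — absorption
    = d ∨ d ∧ e   — De Morgan
    = d   — absorption
These differ: at b=1, d=0, e=0, E1 = 1 but E2 = 0.

No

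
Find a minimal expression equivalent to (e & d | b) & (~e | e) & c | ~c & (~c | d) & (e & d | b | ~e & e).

(e & d | b) & (~e | e) & c | ~c & (~c | d) & (e & d | b | ~e & e)
= (e & d | b) & c | ~c & (~c | d) & (e & d | b | ~e & e)   (complement / identity)
= (e & d | b) & c | ~c & (e & d | b | ~e & e)   (absorption)
= (e & d | b) & c | ~c & (e & d | b)   (complement / identity)
= e & d | b   (distribution)

e & d | b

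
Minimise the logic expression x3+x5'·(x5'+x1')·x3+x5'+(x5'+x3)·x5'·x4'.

x3+x5'

x3+x5'·(x5'+x1')·x3+x5'+(x5'+x3)·x5'·x4'
= x3+x5'·(x5'+x1')·x3+x5'+x5'·x4'
= x3+x5'·x3+x5'+x5'·x4'
= x3+x5'·x3+x5'
= x3+x5'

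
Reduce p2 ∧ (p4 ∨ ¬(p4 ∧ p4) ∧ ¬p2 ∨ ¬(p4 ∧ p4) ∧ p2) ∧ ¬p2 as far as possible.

p2 ∧ (p4 ∨ ¬(p4 ∧ p4) ∧ ¬p2 ∨ ¬(p4 ∧ p4) ∧ p2) ∧ ¬p2
= p2 ∧ (p4 ∨ ¬(p4 ∧ p4)) ∧ ¬p2   — distribution
= p2 ∧ (p4 ∨ ¬p4) ∧ ¬p2   — idempotence
= p2 ∧ ¬p2   — complement / identity
= False   — complement

False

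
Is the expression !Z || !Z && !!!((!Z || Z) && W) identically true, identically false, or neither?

!Z || !Z && !!!((!Z || Z) && W)
= !Z || !Z && !((!Z || Z) && W)   [double negation]
= !Z || !Z && !W   [complement / identity]
= !Z   [absorption]
This depends on Z, so it is not a constant.

neither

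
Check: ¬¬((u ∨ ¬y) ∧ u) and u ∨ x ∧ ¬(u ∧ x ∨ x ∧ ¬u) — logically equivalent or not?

E1: ¬¬((u ∨ ¬y) ∧ u)
    = ¬¬u   [absorption]
    = u   [double negation]
E2: u ∨ x ∧ ¬(u ∧ x ∨ x ∧ ¬u)
    = u ∨ x ∧ ¬x   [distribution]
    = u   [complement / identity]
Both reduce to u, so they are equivalent.

Yes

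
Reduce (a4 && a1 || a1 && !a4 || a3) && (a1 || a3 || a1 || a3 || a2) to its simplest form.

(a4 && a1 || a1 && !a4 || a3) && (a1 || a3 || a1 || a3 || a2)
= (a4 && a1 || a1 && !a4 || a3) && (a1 || a3 || a2)
= (a1 || a3) && (a1 || a3 || a2)
= a1 || a3

a1 || a3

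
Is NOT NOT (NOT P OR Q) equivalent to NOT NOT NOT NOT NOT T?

No

E1: NOT NOT (NOT P OR Q)
    = NOT P OR Q
E2: NOT NOT NOT NOT NOT T
    = NOT NOT NOT T
    = NOT T
These differ: at P=0, Q=0, T=1, E1 = 1 but E2 = 0.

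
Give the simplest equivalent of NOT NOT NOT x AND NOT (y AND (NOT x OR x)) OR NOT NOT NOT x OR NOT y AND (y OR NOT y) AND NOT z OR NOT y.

NOT x OR NOT y

NOT NOT NOT x AND NOT (y AND (NOT x OR x)) OR NOT NOT NOT x OR NOT y AND (y OR NOT y) AND NOT z OR NOT y
= NOT NOT NOT x AND NOT y OR NOT NOT NOT x OR NOT y AND (y OR NOT y) AND NOT z OR NOT y
= NOT NOT NOT x AND NOT y OR NOT NOT NOT x OR NOT y AND NOT z OR NOT y
= NOT NOT NOT x AND NOT y OR NOT NOT NOT x OR NOT y
= NOT NOT NOT x OR NOT y
= NOT x OR NOT y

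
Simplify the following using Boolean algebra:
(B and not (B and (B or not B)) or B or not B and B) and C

(B and not (B and (B or not B)) or B or not B and B) and C
= (B and not B or B or not B and B) and C
= (B or not B and B) and C
= B and C

B and C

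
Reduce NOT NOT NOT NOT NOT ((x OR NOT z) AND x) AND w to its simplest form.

NOT NOT NOT NOT NOT ((x OR NOT z) AND x) AND w
= NOT NOT NOT ((x OR NOT z) AND x) AND w
= NOT NOT NOT x AND w
= NOT x AND w

NOT x AND w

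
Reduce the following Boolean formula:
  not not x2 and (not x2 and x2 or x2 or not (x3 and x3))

not not x2 and (not x2 and x2 or x2 or not (x3 and x3))
= not not x2 and (not x2 and x2 or x2 or not x3)
= not not x2 and (x2 or not x3)
= x2 and (x2 or not x3)
= x2

x2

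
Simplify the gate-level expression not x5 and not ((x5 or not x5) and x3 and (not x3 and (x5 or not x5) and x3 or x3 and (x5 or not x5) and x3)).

not x5 and not ((x5 or not x5) and x3 and (not x3 and (x5 or not x5) and x3 or x3 and (x5 or not x5) and x3))
= not x5 and not ((x5 or not x5) and x3 and (x5 or not x5) and x3)   — distribution
= not x5 and not ((x5 or not x5) and x3)   — idempotence
= not x5 and not x3   — complement / identity

not x5 and not x3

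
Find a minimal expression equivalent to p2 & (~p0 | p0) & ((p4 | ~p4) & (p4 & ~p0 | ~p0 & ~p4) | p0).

p2

p2 & (~p0 | p0) & ((p4 | ~p4) & (p4 & ~p0 | ~p0 & ~p4) | p0)
= p2 & (~p0 | p0) & ((p4 | ~p4) & ~p0 | p0)   — distribution
= p2 & (~p0 | p0) & (~p0 | p0)   — complement / identity
= p2 & (~p0 | p0)   — complement / identity
= p2   — complement / identity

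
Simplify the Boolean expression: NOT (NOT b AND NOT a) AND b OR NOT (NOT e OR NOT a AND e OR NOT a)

b OR e AND a

NOT (NOT b AND NOT a) AND b OR NOT (NOT e OR NOT a AND e OR NOT a)
= NOT (NOT b AND NOT a) AND b OR NOT (NOT e OR NOT a)   [absorption]
= (b OR a) AND b OR NOT (NOT e OR NOT a)   [De Morgan]
= b OR NOT (NOT e OR NOT a)   [absorption]
= b OR e AND a   [De Morgan]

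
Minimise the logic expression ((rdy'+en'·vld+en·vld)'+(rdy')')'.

((rdy'+en'·vld+en·vld)'+(rdy')')'
= ((rdy'+vld)'+(rdy')')'   (distribution)
= (rdy'+vld)·rdy'   (De Morgan)
= rdy'   (absorption)

rdy'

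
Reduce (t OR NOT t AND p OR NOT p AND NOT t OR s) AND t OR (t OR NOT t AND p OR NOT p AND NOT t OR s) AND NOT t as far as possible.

(t OR NOT t AND p OR NOT p AND NOT t OR s) AND t OR (t OR NOT t AND p OR NOT p AND NOT t OR s) AND NOT t
= (t OR NOT t AND p OR NOT p AND NOT t OR s) AND (t OR NOT t)   (distribution)
= (t OR NOT t OR s) AND (t OR NOT t)   (distribution)
= t OR NOT t   (absorption)
= TRUE   (complement)

TRUE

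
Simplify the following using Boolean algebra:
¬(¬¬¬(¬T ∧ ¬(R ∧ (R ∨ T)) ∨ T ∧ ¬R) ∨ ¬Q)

¬R ∧ Q

¬(¬¬¬(¬T ∧ ¬(R ∧ (R ∨ T)) ∨ T ∧ ¬R) ∨ ¬Q)
= ¬(¬¬¬(¬T ∧ ¬R ∨ T ∧ ¬R) ∨ ¬Q)
= ¬(¬¬¬¬R ∨ ¬Q)
= ¬(¬¬R ∨ ¬Q)
= ¬R ∧ Q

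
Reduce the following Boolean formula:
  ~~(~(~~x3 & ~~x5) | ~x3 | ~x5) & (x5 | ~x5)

~~(~(~~x3 & ~~x5) | ~x3 | ~x5) & (x5 | ~x5)
= ~~(~x3 | ~x5 | ~x3 | ~x5) & (x5 | ~x5)   (De Morgan)
= (~x3 | ~x5 | ~x3 | ~x5) & (x5 | ~x5)   (double negation)
= (~x3 | ~x5) & (x5 | ~x5)   (idempotence)
= ~x3 | ~x5   (complement / identity)

~x3 | ~x5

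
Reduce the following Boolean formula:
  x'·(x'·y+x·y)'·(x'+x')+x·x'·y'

x'·(x'·y+x·y)'·(x'+x')+x·x'·y'
= x'·y'·(x'+x')+x·x'·y'
= (x'+x'+x)·x'·y'
= (x'+x)·x'·y'
= x'·y'

x'·y'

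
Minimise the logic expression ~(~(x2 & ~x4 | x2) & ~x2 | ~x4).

x2 & x4

~(~(x2 & ~x4 | x2) & ~x2 | ~x4)
= ~(~x2 & ~x2 | ~x4)   (absorption)
= ~(~x2 | ~x4)   (idempotence)
= x2 & x4   (De Morgan)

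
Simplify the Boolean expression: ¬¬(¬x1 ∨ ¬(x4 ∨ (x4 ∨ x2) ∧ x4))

¬¬(¬x1 ∨ ¬(x4 ∨ (x4 ∨ x2) ∧ x4))
= ¬x1 ∨ ¬(x4 ∨ (x4 ∨ x2) ∧ x4)   — double negation
= ¬x1 ∨ ¬(x4 ∨ x4)   — absorption
= ¬x1 ∨ ¬x4   — idempotence

¬x1 ∨ ¬x4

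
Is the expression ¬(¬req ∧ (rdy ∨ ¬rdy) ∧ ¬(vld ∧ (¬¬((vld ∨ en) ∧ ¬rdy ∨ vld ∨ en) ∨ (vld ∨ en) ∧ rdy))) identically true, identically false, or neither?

neither

¬(¬req ∧ (rdy ∨ ¬rdy) ∧ ¬(vld ∧ (¬¬((vld ∨ en) ∧ ¬rdy ∨ vld ∨ en) ∨ (vld ∨ en) ∧ rdy)))
= ¬(¬req ∧ (rdy ∨ ¬rdy) ∧ ¬(vld ∧ (¬¬(vld ∨ en) ∨ (vld ∨ en) ∧ rdy)))   [absorption]
= ¬(¬req ∧ (rdy ∨ ¬rdy) ∧ ¬(vld ∧ (vld ∨ en ∨ (vld ∨ en) ∧ rdy)))   [double negation]
= ¬(¬req ∧ (rdy ∨ ¬rdy) ∧ ¬(vld ∧ (vld ∨ en)))   [absorption]
= ¬(¬req ∧ (rdy ∨ ¬rdy) ∧ ¬vld)   [absorption]
= ¬(¬req ∧ ¬vld)   [complement / identity]
= req ∨ vld   [De Morgan]
This depends on req, vld, so it is not a constant.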